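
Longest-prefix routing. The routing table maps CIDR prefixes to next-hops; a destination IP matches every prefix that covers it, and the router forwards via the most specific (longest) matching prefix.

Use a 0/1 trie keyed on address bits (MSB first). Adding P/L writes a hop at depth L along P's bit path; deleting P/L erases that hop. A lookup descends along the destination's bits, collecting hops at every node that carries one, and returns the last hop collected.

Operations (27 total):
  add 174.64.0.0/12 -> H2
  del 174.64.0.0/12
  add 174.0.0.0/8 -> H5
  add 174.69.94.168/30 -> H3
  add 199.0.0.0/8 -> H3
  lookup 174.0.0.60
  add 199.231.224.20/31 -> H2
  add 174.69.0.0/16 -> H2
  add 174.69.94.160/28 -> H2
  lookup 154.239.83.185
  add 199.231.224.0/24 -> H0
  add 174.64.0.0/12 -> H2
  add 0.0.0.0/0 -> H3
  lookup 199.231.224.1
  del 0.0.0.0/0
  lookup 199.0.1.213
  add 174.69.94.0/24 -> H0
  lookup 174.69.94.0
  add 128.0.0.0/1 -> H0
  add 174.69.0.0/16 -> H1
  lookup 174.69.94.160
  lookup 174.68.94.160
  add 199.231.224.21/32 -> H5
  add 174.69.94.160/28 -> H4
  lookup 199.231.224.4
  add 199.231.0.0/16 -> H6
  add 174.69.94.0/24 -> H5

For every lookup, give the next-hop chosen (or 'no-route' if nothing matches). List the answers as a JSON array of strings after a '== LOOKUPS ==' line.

Process each operation:
  add 174.64.0.0/12 -> H2 at depth 12
  del 174.64.0.0/12 (clear depth 12)
  add 174.0.0.0/8 -> H5 at depth 8
  add 174.69.94.168/30 -> H3 at depth 30
  add 199.0.0.0/8 -> H3 at depth 8
  lookup 174.0.0.60: bits 101011100 walk d0:-→d1:-→d2:-→d3:-→d4:-→d5:-→d6:-→d7:-→d8:H5→d9:- -> H5
  add 199.231.224.20/31 -> H2 at depth 31
  add 174.69.0.0/16 -> H2 at depth 16
  add 174.69.94.160/28 -> H2 at depth 28
  lookup 154.239.83.185: bits 10 walk d0:-→d1:-→d2:- -> no-route
  add 199.231.224.0/24 -> H0 at depth 24
  add 174.64.0.0/12 -> H2 at depth 12
  add 0.0.0.0/0 -> H3 at depth 0
  lookup 199.231.224.1: bits 110001111110011111100000000 walk d0:H3→d1:-→d2:-→d3:-→d4:-→d5:-→d6:-→d7:-→d8:H3→d9:-→d10:-→d11:-→d12:-→d13:-→d14:-→d15:-→d16:-→d17:-→d18:-→d19:-→d20:-→d21:-→d22:-→d23:-→d24:H0→d25:-→d26:-→d27:- -> H0
  del 0.0.0.0/0 (clear depth 0)
  lookup 199.0.1.213: bits 11000111 walk d0:-→d1:-→d2:-→d3:-→d4:-→d5:-→d6:-→d7:-→d8:H3 -> H3
  add 174.69.94.0/24 -> H0 at depth 24
  lookup 174.69.94.0: bits 101011100100010101011110 walk d0:-→d1:-→d2:-→d3:-→d4:-→d5:-→d6:-→d7:-→d8:H5→d9:-→d10:-→d11:-→d12:H2→d13:-→d14:-→d15:-→d16:H2→d17:-→d18:-→d19:-→d20:-→d21:-→d22:-→d23:-→d24:H0 -> H0
  add 128.0.0.0/1 -> H0 at depth 1
  add 174.69.0.0/16 -> H1 at depth 16
  lookup 174.69.94.160: bits 1010111001000101010111101010 walk d0:-→d1:H0→d2:-→d3:-→d4:-→d5:-→d6:-→d7:-→d8:H5→d9:-→d10:-→d11:-→d12:H2→d13:-→d14:-→d15:-→d16:H1→d17:-→d18:-→d19:-→d20:-→d21:-→d22:-→d23:-→d24:H0→d25:-→d26:-→d27:-→d28:H2 -> H2
  lookup 174.68.94.160: bits 101011100100010 walk d0:-→d1:H0→d2:-→d3:-→d4:-→d5:-→d6:-→d7:-→d8:H5→d9:-→d10:-→d11:-→d12:H2→d13:-→d14:-→d15:- -> H2
  add 199.231.224.21/32 -> H5 at depth 32
  add 174.69.94.160/28 -> H4 at depth 28
  lookup 199.231.224.4: bits 110001111110011111100000000 walk d0:-→d1:H0→d2:-→d3:-→d4:-→d5:-→d6:-→d7:-→d8:H3→d9:-→d10:-→d11:-→d12:-→d13:-→d14:-→d15:-→d16:-→d17:-→d18:-→d19:-→d20:-→d21:-→d22:-→d23:-→d24:H0→d25:-→d26:-→d27:- -> H0
  add 199.231.0.0/16 -> H6 at depth 16
  add 174.69.94.0/24 -> H5 at depth 24

== LOOKUPS ==
["H5","no-route","H0","H3","H0","H2","H2","H0"]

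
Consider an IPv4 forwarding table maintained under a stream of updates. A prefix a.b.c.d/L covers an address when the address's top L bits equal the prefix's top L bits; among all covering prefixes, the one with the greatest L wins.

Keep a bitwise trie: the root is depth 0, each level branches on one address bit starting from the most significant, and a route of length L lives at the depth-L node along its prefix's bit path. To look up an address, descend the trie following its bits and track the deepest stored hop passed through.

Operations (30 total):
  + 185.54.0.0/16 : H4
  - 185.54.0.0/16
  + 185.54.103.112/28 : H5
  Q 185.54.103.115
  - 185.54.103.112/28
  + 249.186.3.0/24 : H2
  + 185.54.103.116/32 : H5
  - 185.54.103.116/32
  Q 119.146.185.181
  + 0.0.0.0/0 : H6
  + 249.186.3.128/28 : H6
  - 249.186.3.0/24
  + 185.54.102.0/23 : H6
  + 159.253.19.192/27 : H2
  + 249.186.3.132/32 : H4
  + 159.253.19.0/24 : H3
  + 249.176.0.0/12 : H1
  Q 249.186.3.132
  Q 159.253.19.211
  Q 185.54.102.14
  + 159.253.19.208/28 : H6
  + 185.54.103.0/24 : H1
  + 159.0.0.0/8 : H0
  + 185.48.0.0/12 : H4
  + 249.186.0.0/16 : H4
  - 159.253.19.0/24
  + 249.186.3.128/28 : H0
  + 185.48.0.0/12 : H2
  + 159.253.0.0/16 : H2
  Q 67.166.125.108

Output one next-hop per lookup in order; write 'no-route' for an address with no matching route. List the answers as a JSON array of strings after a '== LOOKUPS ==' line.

Trace:
  add 185.54.0.0/16 -> H4 at depth 16
  - 185.54.0.0/16 clear@16
  add 185.54.103.112/28 -> H5 at depth 28
  Q 185.54.103.115: descend 1011100100110110011001110111 ; hops seen [H5] ; pick H5
  - 185.54.103.112/28 clear@28
  add 249.186.3.0/24 -> H2 at depth 24
  add 185.54.103.116/32 -> H5 at depth 32
  - 185.54.103.116/32 clear@32
  Q 119.146.185.181: descend ε ; hops seen [∅] ; pick no-route
  add 0.0.0.0/0 -> H6 at depth 0
  add 249.186.3.128/28 -> H6 at depth 28
  - 249.186.3.0/24 clear@24
  add 185.54.102.0/23 -> H6 at depth 23
  add 159.253.19.192/27 -> H2 at depth 27
  add 249.186.3.132/32 -> H4 at depth 32
  add 159.253.19.0/24 -> H3 at depth 24
  add 249.176.0.0/12 -> H1 at depth 12
  Q 249.186.3.132: descend 11111001101110100000001110000100 ; hops seen [H6,H1,H6,H4] ; pick H4
  Q 159.253.19.211: descend 100111111111110100010011110 ; hops seen [H6,H3,H2] ; pick H2
  Q 185.54.102.14: descend 10111001001101100110011 ; hops seen [H6,H6] ; pick H6
  add 159.253.19.208/28 -> H6 at depth 28
  add 185.54.103.0/24 -> H1 at depth 24
  add 159.0.0.0/8 -> H0 at depth 8
  add 185.48.0.0/12 -> H4 at depth 12
  add 249.186.0.0/16 -> H4 at depth 16
  - 159.253.19.0/24 clear@24
  add 249.186.3.128/28 -> H0 at depth 28
  add 185.48.0.0/12 -> H2 at depth 12
  add 159.253.0.0/16 -> H2 at depth 16
  Q 67.166.125.108: descend ε ; hops seen [H6] ; pick H6

== LOOKUPS ==
["H5","no-route","H4","H2","H6","H6"]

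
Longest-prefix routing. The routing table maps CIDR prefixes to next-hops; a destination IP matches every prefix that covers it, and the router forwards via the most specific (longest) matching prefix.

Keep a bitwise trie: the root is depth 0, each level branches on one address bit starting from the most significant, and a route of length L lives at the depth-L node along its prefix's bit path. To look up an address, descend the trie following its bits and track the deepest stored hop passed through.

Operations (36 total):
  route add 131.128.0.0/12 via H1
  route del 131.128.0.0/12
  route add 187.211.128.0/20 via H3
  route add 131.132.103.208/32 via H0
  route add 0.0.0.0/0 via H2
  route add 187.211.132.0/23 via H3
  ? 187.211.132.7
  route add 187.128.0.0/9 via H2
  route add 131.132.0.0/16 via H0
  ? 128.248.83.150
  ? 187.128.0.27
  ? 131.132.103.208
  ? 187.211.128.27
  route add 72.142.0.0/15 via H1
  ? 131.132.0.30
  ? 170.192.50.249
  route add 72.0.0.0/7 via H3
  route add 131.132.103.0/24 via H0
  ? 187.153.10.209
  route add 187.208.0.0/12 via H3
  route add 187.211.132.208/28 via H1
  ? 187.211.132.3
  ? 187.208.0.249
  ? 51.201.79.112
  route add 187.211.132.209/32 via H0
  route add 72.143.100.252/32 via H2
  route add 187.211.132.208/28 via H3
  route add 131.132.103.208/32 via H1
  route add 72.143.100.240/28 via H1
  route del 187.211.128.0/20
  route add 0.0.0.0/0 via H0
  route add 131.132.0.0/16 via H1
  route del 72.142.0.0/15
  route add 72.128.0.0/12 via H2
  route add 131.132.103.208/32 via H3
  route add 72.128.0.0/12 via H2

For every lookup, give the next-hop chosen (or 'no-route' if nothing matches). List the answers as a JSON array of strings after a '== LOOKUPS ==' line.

Apply in order:
  add 131.128.0.0/12 -> H1 at depth 12
  del 131.128.0.0/12 (clear depth 12)
  add 187.211.128.0/20 -> H3 at depth 20
  add 131.132.103.208/32 -> H0 at depth 32
  add 0.0.0.0/0 -> H2 at depth 0
  add 187.211.132.0/23 -> H3 at depth 23
  lookup 187.211.132.7: bits 10111011110100111000010 walk d0:H2→d1:-→d2:-→d3:-→d4:-→d5:-→d6:-→d7:-→d8:-→d9:-→d10:-→d11:-→d12:-→d13:-→d14:-→d15:-→d16:-→d17:-→d18:-→d19:-→d20:H3→d21:-→d22:-→d23:H3 -> H3
  add 187.128.0.0/9 -> H2 at depth 9
  add 131.132.0.0/16 -> H0 at depth 16
  lookup 128.248.83.150: bits 100000 walk d0:H2→d1:-→d2:-→d3:-→d4:-→d5:-→d6:- -> H2
  lookup 187.128.0.27: bits 101110111 walk d0:H2→d1:-→d2:-→d3:-→d4:-→d5:-→d6:-→d7:-→d8:-→d9:H2 -> H2
  lookup 131.132.103.208: bits 10000011100001000110011111010000 walk d0:H2→d1:-→d2:-→d3:-→d4:-→d5:-→d6:-→d7:-→d8:-→d9:-→d10:-→d11:-→d12:-→d13:-→d14:-→d15:-→d16:H0→d17:-→d18:-→d19:-→d20:-→d21:-→d22:-→d23:-→d24:-→d25:-→d26:-→d27:-→d28:-→d29:-→d30:-→d31:-→d32:H0 -> H0
  lookup 187.211.128.27: bits 101110111101001110000 walk d0:H2→d1:-→d2:-→d3:-→d4:-→d5:-→d6:-→d7:-→d8:-→d9:H2→d10:-→d11:-→d12:-→d13:-→d14:-→d15:-→d16:-→d17:-→d18:-→d19:-→d20:H3→d21:- -> H3
  add 72.142.0.0/15 -> H1 at depth 15
  lookup 131.132.0.30: bits 10000011100001000 walk d0:H2→d1:-→d2:-→d3:-→d4:-→d5:-→d6:-→d7:-→d8:-→d9:-→d10:-→d11:-→d12:-→d13:-→d14:-→d15:-→d16:H0→d17:- -> H0
  lookup 170.192.50.249: bits 101 walk d0:H2→d1:-→d2:-→d3:- -> H2
  add 72.0.0.0/7 -> H3 at depth 7
  add 131.132.103.0/24 -> H0 at depth 24
  lookup 187.153.10.209: bits 101110111 walk d0:H2→d1:-→d2:-→d3:-→d4:-→d5:-→d6:-→d7:-→d8:-→d9:H2 -> H2
  add 187.208.0.0/12 -> H3 at depth 12
  add 187.211.132.208/28 -> H1 at depth 28
  lookup 187.211.132.3: bits 101110111101001110000100 walk d0:H2→d1:-→d2:-→d3:-→d4:-→d5:-→d6:-→d7:-→d8:-→d9:H2→d10:-→d11:-→d12:H3→d13:-→d14:-→d15:-→d16:-→d17:-→d18:-→d19:-→d20:H3→d21:-→d22:-→d23:H3→d24:- -> H3
  lookup 187.208.0.249: bits 10111011110100 walk d0:H2→d1:-→d2:-→d3:-→d4:-→d5:-→d6:-→d7:-→d8:-→d9:H2→d10:-→d11:-→d12:H3→d13:-→d14:- -> H3
  lookup 51.201.79.112: bits 0 walk d0:H2→d1:- -> H2
  add 187.211.132.209/32 -> H0 at depth 32
  add 72.143.100.252/32 -> H2 at depth 32
  add 187.211.132.208/28 -> H3 at depth 28
  add 131.132.103.208/32 -> H1 at depth 32
  add 72.143.100.240/28 -> H1 at depth 28
  del 187.211.128.0/20 (clear depth 20)
  add 0.0.0.0/0 -> H0 at depth 0
  add 131.132.0.0/16 -> H1 at depth 16
  del 72.142.0.0/15 (clear depth 15)
  add 72.128.0.0/12 -> H2 at depth 12
  add 131.132.103.208/32 -> H3 at depth 32
  add 72.128.0.0/12 -> H2 at depth 12

== LOOKUPS ==
["H3","H2","H2","H0","H3","H0","H2","H2","H3","H3","H2"]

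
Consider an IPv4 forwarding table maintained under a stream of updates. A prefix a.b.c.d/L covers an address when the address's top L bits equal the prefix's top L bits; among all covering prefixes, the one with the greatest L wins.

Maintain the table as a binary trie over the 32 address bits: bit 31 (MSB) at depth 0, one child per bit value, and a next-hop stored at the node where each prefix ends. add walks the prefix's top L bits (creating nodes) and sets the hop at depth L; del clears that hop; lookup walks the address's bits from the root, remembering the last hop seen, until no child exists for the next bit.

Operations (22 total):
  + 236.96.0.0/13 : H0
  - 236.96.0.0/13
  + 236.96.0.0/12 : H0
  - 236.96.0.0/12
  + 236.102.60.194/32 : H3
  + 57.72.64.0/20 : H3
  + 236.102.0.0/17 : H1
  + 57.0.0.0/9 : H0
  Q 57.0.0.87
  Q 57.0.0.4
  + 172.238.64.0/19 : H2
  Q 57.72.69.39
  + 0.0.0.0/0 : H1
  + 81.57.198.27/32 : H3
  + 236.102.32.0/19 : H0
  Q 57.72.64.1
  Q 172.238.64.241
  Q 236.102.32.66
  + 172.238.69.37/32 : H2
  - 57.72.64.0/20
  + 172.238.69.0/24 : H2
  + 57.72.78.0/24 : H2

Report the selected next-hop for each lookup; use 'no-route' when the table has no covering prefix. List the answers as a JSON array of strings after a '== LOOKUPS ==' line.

Trace:
  add 236.96.0.0/13 -> H0 at depth 13
  del 236.96.0.0/13 (clear depth 13)
  add 236.96.0.0/12 -> H0 at depth 12
  del 236.96.0.0/12 (clear depth 12)
  add 236.102.60.194/32 -> H3 at depth 32
  add 57.72.64.0/20 -> H3 at depth 20
  add 236.102.0.0/17 -> H1 at depth 17
  add 57.0.0.0/9 -> H0 at depth 9
  Q 57.0.0.87: descend 001110010 ; hops seen [H0] ; pick H0
  Q 57.0.0.4: descend 001110010 ; hops seen [H0] ; pick H0
  add 172.238.64.0/19 -> H2 at depth 19
  Q 57.72.69.39: descend 00111001010010000100 ; hops seen [H0,H3] ; pick H3
  add 0.0.0.0/0 -> H1 at depth 0
  add 81.57.198.27/32 -> H3 at depth 32
  add 236.102.32.0/19 -> H0 at depth 19
  Q 57.72.64.1: descend 00111001010010000100 ; hops seen [H1,H0,H3] ; pick H3
  Q 172.238.64.241: descend 1010110011101110010 ; hops seen [H1,H2] ; pick H2
  Q 236.102.32.66: descend 1110110001100110001 ; hops seen [H1,H1,H0] ; pick H0
  add 172.238.69.37/32 -> H2 at depth 32
  del 57.72.64.0/20 (clear depth 20)
  add 172.238.69.0/24 -> H2 at depth 24
  add 57.72.78.0/24 -> H2 at depth 24

== LOOKUPS ==
["H0","H0","H3","H3","H2","H0"]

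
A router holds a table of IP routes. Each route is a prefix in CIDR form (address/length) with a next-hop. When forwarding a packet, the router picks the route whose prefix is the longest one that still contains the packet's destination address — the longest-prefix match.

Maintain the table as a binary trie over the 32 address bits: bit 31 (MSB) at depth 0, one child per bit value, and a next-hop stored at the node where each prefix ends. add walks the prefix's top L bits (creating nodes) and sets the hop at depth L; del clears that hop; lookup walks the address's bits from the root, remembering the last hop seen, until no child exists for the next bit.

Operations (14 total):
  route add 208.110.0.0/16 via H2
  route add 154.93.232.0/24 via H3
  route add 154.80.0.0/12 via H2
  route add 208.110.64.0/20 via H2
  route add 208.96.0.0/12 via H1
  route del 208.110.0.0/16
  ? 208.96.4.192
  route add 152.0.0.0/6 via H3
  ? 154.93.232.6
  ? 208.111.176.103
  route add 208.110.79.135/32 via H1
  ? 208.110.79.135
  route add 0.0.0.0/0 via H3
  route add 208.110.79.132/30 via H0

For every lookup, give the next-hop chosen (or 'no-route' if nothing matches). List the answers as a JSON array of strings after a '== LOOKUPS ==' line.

Trace:
  + 208.110.0.0/16 (H2) depth=16
  + 154.93.232.0/24 (H3) depth=24
  + 154.80.0.0/12 (H2) depth=12
  + 208.110.64.0/20 (H2) depth=20
  + 208.96.0.0/12 (H1) depth=12
  - 208.110.0.0/16 clear@16
  ? 208.96.4.192  path d0:-→d1:-→d2:-→d3:-→d4:-→d5:-→d6:-→d7:-→d8:-→d9:-→d10:-→d11:-→d12:H1  best=H1
  + 152.0.0.0/6 (H3) depth=6
  ? 154.93.232.6  path d0:-→d1:-→d2:-→d3:-→d4:-→d5:-→d6:H3→d7:-→d8:-→d9:-→d10:-→d11:-→d12:H2→d13:-→d14:-→d15:-→d16:-→d17:-→d18:-→d19:-→d20:-→d21:-→d22:-→d23:-→d24:H3  best=H3
  ? 208.111.176.103  path d0:-→d1:-→d2:-→d3:-→d4:-→d5:-→d6:-→d7:-→d8:-→d9:-→d10:-→d11:-→d12:H1→d13:-→d14:-→d15:-  best=H1
  + 208.110.79.135/32 (H1) depth=32
  ? 208.110.79.135  path d0:-→d1:-→d2:-→d3:-→d4:-→d5:-→d6:-→d7:-→d8:-→d9:-→d10:-→d11:-→d12:H1→d13:-→d14:-→d15:-→d16:-→d17:-→d18:-→d19:-→d20:H2→d21:-→d22:-→d23:-→d24:-→d25:-→d26:-→d27:-→d28:-→d29:-→d30:-→d31:-→d32:H1  best=H1
  + 0.0.0.0/0 (H3) depth=0
  + 208.110.79.132/30 (H0) depth=30

== LOOKUPS ==
["H1","H3","H1","H1"]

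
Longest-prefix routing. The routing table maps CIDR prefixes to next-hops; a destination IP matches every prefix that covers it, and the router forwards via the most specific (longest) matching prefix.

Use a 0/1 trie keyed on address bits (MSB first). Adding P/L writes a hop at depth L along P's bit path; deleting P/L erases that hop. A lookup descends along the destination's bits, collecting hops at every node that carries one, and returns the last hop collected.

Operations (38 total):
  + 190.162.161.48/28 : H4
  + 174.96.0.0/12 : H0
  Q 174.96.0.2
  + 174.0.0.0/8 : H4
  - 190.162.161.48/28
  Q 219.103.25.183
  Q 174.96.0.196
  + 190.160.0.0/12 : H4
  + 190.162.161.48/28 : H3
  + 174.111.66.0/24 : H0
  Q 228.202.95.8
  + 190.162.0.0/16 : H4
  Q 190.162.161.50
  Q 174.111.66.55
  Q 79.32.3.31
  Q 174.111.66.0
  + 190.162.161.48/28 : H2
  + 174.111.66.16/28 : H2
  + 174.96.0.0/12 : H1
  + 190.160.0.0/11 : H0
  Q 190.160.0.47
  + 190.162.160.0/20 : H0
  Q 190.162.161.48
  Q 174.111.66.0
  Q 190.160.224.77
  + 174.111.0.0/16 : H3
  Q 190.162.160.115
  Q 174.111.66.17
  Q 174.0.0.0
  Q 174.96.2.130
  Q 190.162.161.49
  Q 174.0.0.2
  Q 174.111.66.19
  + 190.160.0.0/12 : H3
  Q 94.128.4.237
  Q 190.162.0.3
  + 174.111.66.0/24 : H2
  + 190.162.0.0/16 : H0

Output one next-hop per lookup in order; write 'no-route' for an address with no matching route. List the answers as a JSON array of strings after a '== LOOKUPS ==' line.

Process each operation:
  + 190.162.161.48/28 (H4) depth=28
  + 174.96.0.0/12 (H0) depth=12
  ? 174.96.0.2  path d0:-→d1:-→d2:-→d3:-→d4:-→d5:-→d6:-→d7:-→d8:-→d9:-→d10:-→d11:-→d12:H0  best=H0
  + 174.0.0.0/8 (H4) depth=8
  - 190.162.161.48/28 clear@28
  ? 219.103.25.183  path d0:-→d1:-  best=no-route
  ? 174.96.0.196  path d0:-→d1:-→d2:-→d3:-→d4:-→d5:-→d6:-→d7:-→d8:H4→d9:-→d10:-→d11:-→d12:H0  best=H0
  + 190.160.0.0/12 (H4) depth=12
  + 190.162.161.48/28 (H3) depth=28
  + 174.111.66.0/24 (H0) depth=24
  ? 228.202.95.8  path d0:-→d1:-  best=no-route
  + 190.162.0.0/16 (H4) depth=16
  ? 190.162.161.50  path d0:-→d1:-→d2:-→d3:-→d4:-→d5:-→d6:-→d7:-→d8:-→d9:-→d10:-→d11:-→d12:H4→d13:-→d14:-→d15:-→d16:H4→d17:-→d18:-→d19:-→d20:-→d21:-→d22:-→d23:-→d24:-→d25:-→d26:-→d27:-→d28:H3  best=H3
  ? 174.111.66.55  path d0:-→d1:-→d2:-→d3:-→d4:-→d5:-→d6:-→d7:-→d8:H4→d9:-→d10:-→d11:-→d12:H0→d13:-→d14:-→d15:-→d16:-→d17:-→d18:-→d19:-→d20:-→d21:-→d22:-→d23:-→d24:H0  best=H0
  ? 79.32.3.31  path d0:-  best=no-route
  ? 174.111.66.0  path d0:-→d1:-→d2:-→d3:-→d4:-→d5:-→d6:-→d7:-→d8:H4→d9:-→d10:-→d11:-→d12:H0→d13:-→d14:-→d15:-→d16:-→d17:-→d18:-→d19:-→d20:-→d21:-→d22:-→d23:-→d24:H0  best=H0
  + 190.162.161.48/28 (H2) depth=28
  + 174.111.66.16/28 (H2) depth=28
  + 174.96.0.0/12 (H1) depth=12
  + 190.160.0.0/11 (H0) depth=11
  ? 190.160.0.47  path d0:-→d1:-→d2:-→d3:-→d4:-→d5:-→d6:-→d7:-→d8:-→d9:-→d10:-→d11:H0→d12:H4→d13:-→d14:-  best=H4
  + 190.162.160.0/20 (H0) depth=20
  ? 190.162.161.48  path d0:-→d1:-→d2:-→d3:-→d4:-→d5:-→d6:-→d7:-→d8:-→d9:-→d10:-→d11:H0→d12:H4→d13:-→d14:-→d15:-→d16:H4→d17:-→d18:-→d19:-→d20:H0→d21:-→d22:-→d23:-→d24:-→d25:-→d26:-→d27:-→d28:H2  best=H2
  ? 174.111.66.0  path d0:-→d1:-→d2:-→d3:-→d4:-→d5:-→d6:-→d7:-→d8:H4→d9:-→d10:-→d11:-→d12:H1→d13:-→d14:-→d15:-→d16:-→d17:-→d18:-→d19:-→d20:-→d21:-→d22:-→d23:-→d24:H0→d25:-→d26:-→d27:-  best=H0
  ? 190.160.224.77  path d0:-→d1:-→d2:-→d3:-→d4:-→d5:-→d6:-→d7:-→d8:-→d9:-→d10:-→d11:H0→d12:H4→d13:-→d14:-  best=H4
  + 174.111.0.0/16 (H3) depth=16
  ? 190.162.160.115  path d0:-→d1:-→d2:-→d3:-→d4:-→d5:-→d6:-→d7:-→d8:-→d9:-→d10:-→d11:H0→d12:H4→d13:-→d14:-→d15:-→d16:H4→d17:-→d18:-→d19:-→d20:H0→d21:-→d22:-→d23:-  best=H0
  ? 174.111.66.17  path d0:-→d1:-→d2:-→d3:-→d4:-→d5:-→d6:-→d7:-→d8:H4→d9:-→d10:-→d11:-→d12:H1→d13:-→d14:-→d15:-→d16:H3→d17:-→d18:-→d19:-→d20:-→d21:-→d22:-→d23:-→d24:H0→d25:-→d26:-→d27:-→d28:H2  best=H2
  ? 174.0.0.0  path d0:-→d1:-→d2:-→d3:-→d4:-→d5:-→d6:-→d7:-→d8:H4→d9:-  best=H4
  ? 174.96.2.130  path d0:-→d1:-→d2:-→d3:-→d4:-→d5:-→d6:-→d7:-→d8:H4→d9:-→d10:-→d11:-→d12:H1  best=H1
  ? 190.162.161.49  path d0:-→d1:-→d2:-→d3:-→d4:-→d5:-→d6:-→d7:-→d8:-→d9:-→d10:-→d11:H0→d12:H4→d13:-→d14:-→d15:-→d16:H4→d17:-→d18:-→d19:-→d20:H0→d21:-→d22:-→d23:-→d24:-→d25:-→d26:-→d27:-→d28:H2  best=H2
  ? 174.0.0.2  path d0:-→d1:-→d2:-→d3:-→d4:-→d5:-→d6:-→d7:-→d8:H4→d9:-  best=H4
  ? 174.111.66.19  path d0:-→d1:-→d2:-→d3:-→d4:-→d5:-→d6:-→d7:-→d8:H4→d9:-→d10:-→d11:-→d12:H1→d13:-→d14:-→d15:-→d16:H3→d17:-→d18:-→d19:-→d20:-→d21:-→d22:-→d23:-→d24:H0→d25:-→d26:-→d27:-→d28:H2  best=H2
  + 190.160.0.0/12 (H3) depth=12
  ? 94.128.4.237  path d0:-  best=no-route
  ? 190.162.0.3  path d0:-→d1:-→d2:-→d3:-→d4:-→d5:-→d6:-→d7:-→d8:-→d9:-→d10:-→d11:H0→d12:H3→d13:-→d14:-→d15:-→d16:H4  best=H4
  + 174.111.66.0/24 (H2) depth=24
  + 190.162.0.0/16 (H0) depth=16

== LOOKUPS ==
["H0","no-route","H0","no-route","H3","H0","no-route","H0","H4","H2","H0","H4","H0","H2","H4","H1","H2","H4","H2","no-route","H4"]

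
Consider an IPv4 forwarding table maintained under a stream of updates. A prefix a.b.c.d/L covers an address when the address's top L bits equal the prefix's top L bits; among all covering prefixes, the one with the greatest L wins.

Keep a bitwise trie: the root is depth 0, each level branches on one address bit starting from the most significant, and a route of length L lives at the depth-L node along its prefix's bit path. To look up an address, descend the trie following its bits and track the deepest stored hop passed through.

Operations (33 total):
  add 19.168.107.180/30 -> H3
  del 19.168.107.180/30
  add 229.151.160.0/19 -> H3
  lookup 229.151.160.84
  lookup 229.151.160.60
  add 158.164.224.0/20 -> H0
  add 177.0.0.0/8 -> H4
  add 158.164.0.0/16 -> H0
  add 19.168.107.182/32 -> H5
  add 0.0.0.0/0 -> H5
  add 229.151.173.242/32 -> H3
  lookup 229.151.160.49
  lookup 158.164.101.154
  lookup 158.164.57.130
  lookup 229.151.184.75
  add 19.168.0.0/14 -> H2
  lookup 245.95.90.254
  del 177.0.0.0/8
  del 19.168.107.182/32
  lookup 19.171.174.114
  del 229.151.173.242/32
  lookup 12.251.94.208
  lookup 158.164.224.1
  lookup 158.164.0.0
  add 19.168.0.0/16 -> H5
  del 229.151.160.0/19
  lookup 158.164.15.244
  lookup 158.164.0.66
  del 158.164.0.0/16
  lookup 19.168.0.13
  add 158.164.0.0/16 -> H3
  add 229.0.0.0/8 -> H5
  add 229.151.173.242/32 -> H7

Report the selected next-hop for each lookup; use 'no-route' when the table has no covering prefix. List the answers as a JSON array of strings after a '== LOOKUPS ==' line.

Trace:
  + 19.168.107.180/30 (H3) depth=30
  del 19.168.107.180/30 (clear depth 30)
  + 229.151.160.0/19 (H3) depth=19
  lookup 229.151.160.84: bits 1110010110010111101 walk d0:-→d1:-→d2:-→d3:-→d4:-→d5:-→d6:-→d7:-→d8:-→d9:-→d10:-→d11:-→d12:-→d13:-→d14:-→d15:-→d16:-→d17:-→d18:-→d19:H3 -> H3
  lookup 229.151.160.60: bits 1110010110010111101 walk d0:-→d1:-→d2:-→d3:-→d4:-→d5:-→d6:-→d7:-→d8:-→d9:-→d10:-→d11:-→d12:-→d13:-→d14:-→d15:-→d16:-→d17:-→d18:-→d19:H3 -> H3
  + 158.164.224.0/20 (H0) depth=20
  + 177.0.0.0/8 (H4) depth=8
  + 158.164.0.0/16 (H0) depth=16
  + 19.168.107.182/32 (H5) depth=32
  + 0.0.0.0/0 (H5) depth=0
  + 229.151.173.242/32 (H3) depth=32
  lookup 229.151.160.49: bits 11100101100101111010 walk d0:H5→d1:-→d2:-→d3:-→d4:-→d5:-→d6:-→d7:-→d8:-→d9:-→d10:-→d11:-→d12:-→d13:-→d14:-→d15:-→d16:-→d17:-→d18:-→d19:H3→d20:- -> H3
  lookup 158.164.101.154: bits 1001111010100100 walk d0:H5→d1:-→d2:-→d3:-→d4:-→d5:-→d6:-→d7:-→d8:-→d9:-→d10:-→d11:-→d12:-→d13:-→d14:-→d15:-→d16:H0 -> H0
  lookup 158.164.57.130: bits 1001111010100100 walk d0:H5→d1:-→d2:-→d3:-→d4:-→d5:-→d6:-→d7:-→d8:-→d9:-→d10:-→d11:-→d12:-→d13:-→d14:-→d15:-→d16:H0 -> H0
  lookup 229.151.184.75: bits 1110010110010111101 walk d0:H5→d1:-→d2:-→d3:-→d4:-→d5:-→d6:-→d7:-→d8:-→d9:-→d10:-→d11:-→d12:-→d13:-→d14:-→d15:-→d16:-→d17:-→d18:-→d19:H3 -> H3
  + 19.168.0.0/14 (H2) depth=14
  lookup 245.95.90.254: bits 111 walk d0:H5→d1:-→d2:-→d3:- -> H5
  del 177.0.0.0/8 (clear depth 8)
  del 19.168.107.182/32 (clear depth 32)
  lookup 19.171.174.114: bits 00010011101010 walk d0:H5→d1:-→d2:-→d3:-→d4:-→d5:-→d6:-→d7:-→d8:-→d9:-→d10:-→d11:-→d12:-→d13:-→d14:H2 -> H2
  del 229.151.173.242/32 (clear depth 32)
  lookup 12.251.94.208: bits 000 walk d0:H5→d1:-→d2:-→d3:- -> H5
  lookup 158.164.224.1: bits 10011110101001001110 walk d0:H5→d1:-→d2:-→d3:-→d4:-→d5:-→d6:-→d7:-→d8:-→d9:-→d10:-→d11:-→d12:-→d13:-→d14:-→d15:-→d16:H0→d17:-→d18:-→d19:-→d20:H0 -> H0
  lookup 158.164.0.0: bits 1001111010100100 walk d0:H5→d1:-→d2:-→d3:-→d4:-→d5:-→d6:-→d7:-→d8:-→d9:-→d10:-→d11:-→d12:-→d13:-→d14:-→d15:-→d16:H0 -> H0
  + 19.168.0.0/16 (H5) depth=16
  del 229.151.160.0/19 (clear depth 19)
  lookup 158.164.15.244: bits 1001111010100100 walk d0:H5→d1:-→d2:-→d3:-→d4:-→d5:-→d6:-→d7:-→d8:-→d9:-→d10:-→d11:-→d12:-→d13:-→d14:-→d15:-→d16:H0 -> H0
  lookup 158.164.0.66: bits 1001111010100100 walk d0:H5→d1:-→d2:-→d3:-→d4:-→d5:-→d6:-→d7:-→d8:-→d9:-→d10:-→d11:-→d12:-→d13:-→d14:-→d15:-→d16:H0 -> H0
  del 158.164.0.0/16 (clear depth 16)
  lookup 19.168.0.13: bits 00010011101010000 walk d0:H5→d1:-→d2:-→d3:-→d4:-→d5:-→d6:-→d7:-→d8:-→d9:-→d10:-→d11:-→d12:-→d13:-→d14:H2→d15:-→d16:H5→d17:- -> H5
  + 158.164.0.0/16 (H3) depth=16
  + 229.0.0.0/8 (H5) depth=8
  + 229.151.173.242/32 (H7) depth=32

== LOOKUPS ==
["H3","H3","H3","H0","H0","H3","H5","H2","H5","H0","H0","H0","H0","H5"]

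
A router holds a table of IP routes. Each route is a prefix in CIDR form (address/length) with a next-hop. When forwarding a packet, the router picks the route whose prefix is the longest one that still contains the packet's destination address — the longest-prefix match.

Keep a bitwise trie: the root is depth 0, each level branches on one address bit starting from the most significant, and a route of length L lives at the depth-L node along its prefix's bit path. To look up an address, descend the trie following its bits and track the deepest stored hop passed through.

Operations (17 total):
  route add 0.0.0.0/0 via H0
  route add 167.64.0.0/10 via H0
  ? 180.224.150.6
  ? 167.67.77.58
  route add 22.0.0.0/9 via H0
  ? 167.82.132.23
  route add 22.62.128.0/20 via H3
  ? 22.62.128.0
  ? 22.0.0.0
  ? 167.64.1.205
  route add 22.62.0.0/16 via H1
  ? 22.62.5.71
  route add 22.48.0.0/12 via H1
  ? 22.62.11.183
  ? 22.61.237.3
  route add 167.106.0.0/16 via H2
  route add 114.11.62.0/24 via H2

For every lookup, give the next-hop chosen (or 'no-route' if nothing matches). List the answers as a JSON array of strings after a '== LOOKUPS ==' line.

Process each operation:
  add 0.0.0.0/0 -> H0 at depth 0
  add 167.64.0.0/10 -> H0 at depth 10
  ? 180.224.150.6  path d0:H0→d1:-→d2:-→d3:-  best=H0
  ? 167.67.77.58  path d0:H0→d1:-→d2:-→d3:-→d4:-→d5:-→d6:-→d7:-→d8:-→d9:-→d10:H0  best=H0
  add 22.0.0.0/9 -> H0 at depth 9
  ? 167.82.132.23  path d0:H0→d1:-→d2:-→d3:-→d4:-→d5:-→d6:-→d7:-→d8:-→d9:-→d10:H0  best=H0
  add 22.62.128.0/20 -> H3 at depth 20
  ? 22.62.128.0  path d0:H0→d1:-→d2:-→d3:-→d4:-→d5:-→d6:-→d7:-→d8:-→d9:H0→d10:-→d11:-→d12:-→d13:-→d14:-→d15:-→d16:-→d17:-→d18:-→d19:-→d20:H3  best=H3
  ? 22.0.0.0  path d0:H0→d1:-→d2:-→d3:-→d4:-→d5:-→d6:-→d7:-→d8:-→d9:H0→d10:-  best=H0
  ? 167.64.1.205  path d0:H0→d1:-→d2:-→d3:-→d4:-→d5:-→d6:-→d7:-→d8:-→d9:-→d10:H0  best=H0
  add 22.62.0.0/16 -> H1 at depth 16
  ? 22.62.5.71  path d0:H0→d1:-→d2:-→d3:-→d4:-→d5:-→d6:-→d7:-→d8:-→d9:H0→d10:-→d11:-→d12:-→d13:-→d14:-→d15:-→d16:H1  best=H1
  add 22.48.0.0/12 -> H1 at depth 12
  ? 22.62.11.183  path d0:H0→d1:-→d2:-→d3:-→d4:-→d5:-→d6:-→d7:-→d8:-→d9:H0→d10:-→d11:-→d12:H1→d13:-→d14:-→d15:-→d16:H1  best=H1
  ? 22.61.237.3  path d0:H0→d1:-→d2:-→d3:-→d4:-→d5:-→d6:-→d7:-→d8:-→d9:H0→d10:-→d11:-→d12:H1→d13:-→d14:-  best=H1
  add 167.106.0.0/16 -> H2 at depth 16
  add 114.11.62.0/24 -> H2 at depth 24

== LOOKUPS ==
["H0","H0","H0","H3","H0","H0","H1","H1","H1"]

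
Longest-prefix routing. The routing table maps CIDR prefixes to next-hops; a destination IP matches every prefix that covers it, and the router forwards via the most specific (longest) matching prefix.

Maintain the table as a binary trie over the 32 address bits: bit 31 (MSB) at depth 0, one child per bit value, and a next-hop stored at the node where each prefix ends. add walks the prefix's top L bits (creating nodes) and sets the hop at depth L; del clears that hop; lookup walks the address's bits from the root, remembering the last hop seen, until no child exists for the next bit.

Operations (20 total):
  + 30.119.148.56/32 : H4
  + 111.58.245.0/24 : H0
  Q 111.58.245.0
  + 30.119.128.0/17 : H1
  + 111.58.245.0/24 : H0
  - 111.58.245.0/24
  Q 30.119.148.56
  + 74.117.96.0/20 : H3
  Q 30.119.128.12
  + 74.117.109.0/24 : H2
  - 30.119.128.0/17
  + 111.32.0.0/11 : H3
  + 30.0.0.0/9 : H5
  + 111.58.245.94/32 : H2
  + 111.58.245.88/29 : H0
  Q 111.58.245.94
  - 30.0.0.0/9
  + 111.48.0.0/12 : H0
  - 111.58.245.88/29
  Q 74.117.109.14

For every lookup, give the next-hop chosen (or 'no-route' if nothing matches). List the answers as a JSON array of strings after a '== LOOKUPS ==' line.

Trace:
  + 30.119.148.56/32 (H4) depth=32
  + 111.58.245.0/24 (H0) depth=24
  ? 111.58.245.0  path d0:-→d1:-→d2:-→d3:-→d4:-→d5:-→d6:-→d7:-→d8:-→d9:-→d10:-→d11:-→d12:-→d13:-→d14:-→d15:-→d16:-→d17:-→d18:-→d19:-→d20:-→d21:-→d22:-→d23:-→d24:H0  best=H0
  + 30.119.128.0/17 (H1) depth=17
  + 111.58.245.0/24 (H0) depth=24
  - 111.58.245.0/24 clear@24
  ? 30.119.148.56  path d0:-→d1:-→d2:-→d3:-→d4:-→d5:-→d6:-→d7:-→d8:-→d9:-→d10:-→d11:-→d12:-→d13:-→d14:-→d15:-→d16:-→d17:H1→d18:-→d19:-→d20:-→d21:-→d22:-→d23:-→d24:-→d25:-→d26:-→d27:-→d28:-→d29:-→d30:-→d31:-→d32:H4  best=H4
  + 74.117.96.0/20 (H3) depth=20
  ? 30.119.128.12  path d0:-→d1:-→d2:-→d3:-→d4:-→d5:-→d6:-→d7:-→d8:-→d9:-→d10:-→d11:-→d12:-→d13:-→d14:-→d15:-→d16:-→d17:H1→d18:-→d19:-  best=H1
  + 74.117.109.0/24 (H2) depth=24
  - 30.119.128.0/17 clear@17
  + 111.32.0.0/11 (H3) depth=11
  + 30.0.0.0/9 (H5) depth=9
  + 111.58.245.94/32 (H2) depth=32
  + 111.58.245.88/29 (H0) depth=29
  ? 111.58.245.94  path d0:-→d1:-→d2:-→d3:-→d4:-→d5:-→d6:-→d7:-→d8:-→d9:-→d10:-→d11:H3→d12:-→d13:-→d14:-→d15:-→d16:-→d17:-→d18:-→d19:-→d20:-→d21:-→d22:-→d23:-→d24:-→d25:-→d26:-→d27:-→d28:-→d29:H0→d30:-→d31:-→d32:H2  best=H2
  - 30.0.0.0/9 clear@9
  + 111.48.0.0/12 (H0) depth=12
  - 111.58.245.88/29 clear@29
  ? 74.117.109.14  path d0:-→d1:-→d2:-→d3:-→d4:-→d5:-→d6:-→d7:-→d8:-→d9:-→d10:-→d11:-→d12:-→d13:-→d14:-→d15:-→d16:-→d17:-→d18:-→d19:-→d20:H3→d21:-→d22:-→d23:-→d24:H2  best=H2

== LOOKUPS ==
["H0","H4","H1","H2","H2"]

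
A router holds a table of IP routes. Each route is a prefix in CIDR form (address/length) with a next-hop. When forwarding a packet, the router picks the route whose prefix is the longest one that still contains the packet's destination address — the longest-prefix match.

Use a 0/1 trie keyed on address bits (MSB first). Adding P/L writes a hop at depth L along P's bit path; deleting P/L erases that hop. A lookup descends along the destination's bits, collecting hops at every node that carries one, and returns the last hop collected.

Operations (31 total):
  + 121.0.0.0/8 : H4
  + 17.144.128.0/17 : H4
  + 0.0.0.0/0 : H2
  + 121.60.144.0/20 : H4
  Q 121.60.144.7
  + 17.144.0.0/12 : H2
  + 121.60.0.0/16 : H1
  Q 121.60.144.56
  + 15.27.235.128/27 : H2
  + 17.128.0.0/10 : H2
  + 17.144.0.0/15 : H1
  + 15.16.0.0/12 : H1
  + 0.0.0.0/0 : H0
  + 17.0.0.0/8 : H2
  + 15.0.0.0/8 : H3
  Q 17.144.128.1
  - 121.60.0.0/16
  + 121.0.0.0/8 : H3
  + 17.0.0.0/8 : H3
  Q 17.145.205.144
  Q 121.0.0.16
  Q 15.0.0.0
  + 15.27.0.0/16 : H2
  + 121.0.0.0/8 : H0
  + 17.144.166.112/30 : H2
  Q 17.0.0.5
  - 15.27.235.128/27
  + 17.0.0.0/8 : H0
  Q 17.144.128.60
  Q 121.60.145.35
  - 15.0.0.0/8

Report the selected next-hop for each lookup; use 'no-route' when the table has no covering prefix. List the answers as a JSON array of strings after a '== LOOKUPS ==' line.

Trace:
  + 121.0.0.0/8 (H4) depth=8
  + 17.144.128.0/17 (H4) depth=17
  + 0.0.0.0/0 (H2) depth=0
  + 121.60.144.0/20 (H4) depth=20
  Q 121.60.144.7: descend 01111001001111001001 ; hops seen [H2,H4,H4] ; pick H4
  + 17.144.0.0/12 (H2) depth=12
  + 121.60.0.0/16 (H1) depth=16
  Q 121.60.144.56: descend 01111001001111001001 ; hops seen [H2,H4,H1,H4] ; pick H4
  + 15.27.235.128/27 (H2) depth=27
  + 17.128.0.0/10 (H2) depth=10
  + 17.144.0.0/15 (H1) depth=15
  + 15.16.0.0/12 (H1) depth=12
  + 0.0.0.0/0 (H0) depth=0
  + 17.0.0.0/8 (H2) depth=8
  + 15.0.0.0/8 (H3) depth=8
  Q 17.144.128.1: descend 00010001100100001 ; hops seen [H0,H2,H2,H2,H1,H4] ; pick H4
  del 121.60.0.0/16 (clear depth 16)
  + 121.0.0.0/8 (H3) depth=8
  + 17.0.0.0/8 (H3) depth=8
  Q 17.145.205.144: descend 000100011001000 ; hops seen [H0,H3,H2,H2,H1] ; pick H1
  Q 121.0.0.16: descend 0111100100 ; hops seen [H0,H3] ; pick H3
  Q 15.0.0.0: descend 00001111000 ; hops seen [H0,H3] ; pick H3
  + 15.27.0.0/16 (H2) depth=16
  + 121.0.0.0/8 (H0) depth=8
  + 17.144.166.112/30 (H2) depth=30
  Q 17.0.0.5: descend 00010001 ; hops seen [H0,H3] ; pick H3
  del 15.27.235.128/27 (clear depth 27)
  + 17.0.0.0/8 (H0) depth=8
  Q 17.144.128.60: descend 000100011001000010 ; hops seen [H0,H0,H2,H2,H1,H4] ; pick H4
  Q 121.60.145.35: descend 01111001001111001001 ; hops seen [H0,H0,H4] ; pick H4
  del 15.0.0.0/8 (clear depth 8)

== LOOKUPS ==
["H4","H4","H4","H1","H3","H3","H3","H4","H4"]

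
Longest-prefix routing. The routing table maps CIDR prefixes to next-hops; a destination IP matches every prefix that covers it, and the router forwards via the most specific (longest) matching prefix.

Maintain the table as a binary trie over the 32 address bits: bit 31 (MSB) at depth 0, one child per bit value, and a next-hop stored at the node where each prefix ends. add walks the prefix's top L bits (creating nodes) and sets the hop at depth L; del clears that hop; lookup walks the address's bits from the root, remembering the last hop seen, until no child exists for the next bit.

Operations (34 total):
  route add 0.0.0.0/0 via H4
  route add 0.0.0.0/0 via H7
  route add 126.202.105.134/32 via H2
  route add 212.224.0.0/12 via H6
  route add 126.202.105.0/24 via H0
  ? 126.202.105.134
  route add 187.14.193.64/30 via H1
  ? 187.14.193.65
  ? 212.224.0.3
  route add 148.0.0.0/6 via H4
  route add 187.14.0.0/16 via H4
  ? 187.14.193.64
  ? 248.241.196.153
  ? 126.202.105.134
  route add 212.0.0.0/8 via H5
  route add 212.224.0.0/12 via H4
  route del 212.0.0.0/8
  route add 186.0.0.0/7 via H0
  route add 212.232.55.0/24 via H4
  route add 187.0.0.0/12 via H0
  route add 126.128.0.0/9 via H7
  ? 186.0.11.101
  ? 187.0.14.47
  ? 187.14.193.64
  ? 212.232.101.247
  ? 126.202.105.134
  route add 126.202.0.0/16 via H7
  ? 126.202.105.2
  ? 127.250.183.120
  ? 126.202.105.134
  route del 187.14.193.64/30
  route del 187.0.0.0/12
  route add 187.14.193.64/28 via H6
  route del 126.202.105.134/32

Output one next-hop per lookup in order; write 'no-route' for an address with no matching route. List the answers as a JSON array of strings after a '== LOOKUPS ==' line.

Process each operation:
  + 0.0.0.0/0 (H4) depth=0
  + 0.0.0.0/0 (H7) depth=0
  + 126.202.105.134/32 (H2) depth=32
  + 212.224.0.0/12 (H6) depth=12
  + 126.202.105.0/24 (H0) depth=24
  lookup 126.202.105.134: bits 01111110110010100110100110000110 walk d0:H7→d1:-→d2:-→d3:-→d4:-→d5:-→d6:-→d7:-→d8:-→d9:-→d10:-→d11:-→d12:-→d13:-→d14:-→d15:-→d16:-→d17:-→d18:-→d19:-→d20:-→d21:-→d22:-→d23:-→d24:H0→d25:-→d26:-→d27:-→d28:-→d29:-→d30:-→d31:-→d32:H2 -> H2
  + 187.14.193.64/30 (H1) depth=30
  lookup 187.14.193.65: bits 101110110000111011000001010000 walk d0:H7→d1:-→d2:-→d3:-→d4:-→d5:-→d6:-→d7:-→d8:-→d9:-→d10:-→d11:-→d12:-→d13:-→d14:-→d15:-→d16:-→d17:-→d18:-→d19:-→d20:-→d21:-→d22:-→d23:-→d24:-→d25:-→d26:-→d27:-→d28:-→d29:-→d30:H1 -> H1
  lookup 212.224.0.3: bits 110101001110 walk d0:H7→d1:-→d2:-→d3:-→d4:-→d5:-→d6:-→d7:-→d8:-→d9:-→d10:-→d11:-→d12:H6 -> H6
  + 148.0.0.0/6 (H4) depth=6
  + 187.14.0.0/16 (H4) depth=16
  lookup 187.14.193.64: bits 101110110000111011000001010000 walk d0:H7→d1:-→d2:-→d3:-→d4:-→d5:-→d6:-→d7:-→d8:-→d9:-→d10:-→d11:-→d12:-→d13:-→d14:-→d15:-→d16:H4→d17:-→d18:-→d19:-→d20:-→d21:-→d22:-→d23:-→d24:-→d25:-→d26:-→d27:-→d28:-→d29:-→d30:H1 -> H1
  lookup 248.241.196.153: bits 11 walk d0:H7→d1:-→d2:- -> H7
  lookup 126.202.105.134: bits 01111110110010100110100110000110 walk d0:H7→d1:-→d2:-→d3:-→d4:-→d5:-→d6:-→d7:-→d8:-→d9:-→d10:-→d11:-→d12:-→d13:-→d14:-→d15:-→d16:-→d17:-→d18:-→d19:-→d20:-→d21:-→d22:-→d23:-→d24:H0→d25:-→d26:-→d27:-→d28:-→d29:-→d30:-→d31:-→d32:H2 -> H2
  + 212.0.0.0/8 (H5) depth=8
  + 212.224.0.0/12 (H4) depth=12
  - 212.0.0.0/8 clear@8
  + 186.0.0.0/7 (H0) depth=7
  + 212.232.55.0/24 (H4) depth=24
  + 187.0.0.0/12 (H0) depth=12
  + 126.128.0.0/9 (H7) depth=9
  lookup 186.0.11.101: bits 1011101 walk d0:H7→d1:-→d2:-→d3:-→d4:-→d5:-→d6:-→d7:H0 -> H0
  lookup 187.0.14.47: bits 101110110000 walk d0:H7→d1:-→d2:-→d3:-→d4:-→d5:-→d6:-→d7:H0→d8:-→d9:-→d10:-→d11:-→d12:H0 -> H0
  lookup 187.14.193.64: bits 101110110000111011000001010000 walk d0:H7→d1:-→d2:-→d3:-→d4:-→d5:-→d6:-→d7:H0→d8:-→d9:-→d10:-→d11:-→d12:H0→d13:-→d14:-→d15:-→d16:H4→d17:-→d18:-→d19:-→d20:-→d21:-→d22:-→d23:-→d24:-→d25:-→d26:-→d27:-→d28:-→d29:-→d30:H1 -> H1
  lookup 212.232.101.247: bits 11010100111010000 walk d0:H7→d1:-→d2:-→d3:-→d4:-→d5:-→d6:-→d7:-→d8:-→d9:-→d10:-→d11:-→d12:H4→d13:-→d14:-→d15:-→d16:-→d17:- -> H4
  lookup 126.202.105.134: bits 01111110110010100110100110000110 walk d0:H7→d1:-→d2:-→d3:-→d4:-→d5:-→d6:-→d7:-→d8:-→d9:H7→d10:-→d11:-→d12:-→d13:-→d14:-→d15:-→d16:-→d17:-→d18:-→d19:-→d20:-→d21:-→d22:-→d23:-→d24:H0→d25:-→d26:-→d27:-→d28:-→d29:-→d30:-→d31:-→d32:H2 -> H2
  + 126.202.0.0/16 (H7) depth=16
  lookup 126.202.105.2: bits 011111101100101001101001 walk d0:H7→d1:-→d2:-→d3:-→d4:-→d5:-→d6:-→d7:-→d8:-→d9:H7→d10:-→d11:-→d12:-→d13:-→d14:-→d15:-→d16:H7→d17:-→d18:-→d19:-→d20:-→d21:-→d22:-→d23:-→d24:H0 -> H0
  lookup 127.250.183.120: bits 0111111 walk d0:H7→d1:-→d2:-→d3:-→d4:-→d5:-→d6:-→d7:- -> H7
  lookup 126.202.105.134: bits 01111110110010100110100110000110 walk d0:H7→d1:-→d2:-→d3:-→d4:-→d5:-→d6:-→d7:-→d8:-→d9:H7→d10:-→d11:-→d12:-→d13:-→d14:-→d15:-→d16:H7→d17:-→d18:-→d19:-→d20:-→d21:-→d22:-→d23:-→d24:H0→d25:-→d26:-→d27:-→d28:-→d29:-→d30:-→d31:-→d32:H2 -> H2
  - 187.14.193.64/30 clear@30
  - 187.0.0.0/12 clear@12
  + 187.14.193.64/28 (H6) depth=28
  - 126.202.105.134/32 clear@32

== LOOKUPS ==
["H2","H1","H6","H1","H7","H2","H0","H0","H1","H4","H2","H0","H7","H2"]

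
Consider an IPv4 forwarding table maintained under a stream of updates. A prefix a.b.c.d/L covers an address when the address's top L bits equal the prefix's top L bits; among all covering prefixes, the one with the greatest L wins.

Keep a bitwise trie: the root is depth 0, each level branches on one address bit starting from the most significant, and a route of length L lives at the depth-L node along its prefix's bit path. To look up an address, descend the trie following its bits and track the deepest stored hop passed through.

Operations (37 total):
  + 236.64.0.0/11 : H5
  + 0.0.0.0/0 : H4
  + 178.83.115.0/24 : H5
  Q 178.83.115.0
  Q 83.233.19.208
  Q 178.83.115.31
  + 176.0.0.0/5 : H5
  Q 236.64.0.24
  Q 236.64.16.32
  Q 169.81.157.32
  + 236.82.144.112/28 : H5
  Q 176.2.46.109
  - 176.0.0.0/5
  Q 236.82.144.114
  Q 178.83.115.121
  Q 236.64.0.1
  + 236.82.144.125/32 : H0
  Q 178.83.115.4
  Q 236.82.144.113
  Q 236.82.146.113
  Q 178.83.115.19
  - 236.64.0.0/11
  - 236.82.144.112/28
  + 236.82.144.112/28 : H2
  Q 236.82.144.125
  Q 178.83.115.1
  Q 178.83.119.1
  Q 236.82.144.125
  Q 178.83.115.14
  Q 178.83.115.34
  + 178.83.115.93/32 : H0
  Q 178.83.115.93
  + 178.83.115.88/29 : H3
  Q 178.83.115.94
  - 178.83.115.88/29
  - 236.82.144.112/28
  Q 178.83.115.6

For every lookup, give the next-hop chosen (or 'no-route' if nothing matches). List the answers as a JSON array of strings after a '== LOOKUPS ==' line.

Trace:
  add 236.64.0.0/11 -> H5 at depth 11
  add 0.0.0.0/0 -> H4 at depth 0
  add 178.83.115.0/24 -> H5 at depth 24
  lookup 178.83.115.0: bits 101100100101001101110011 walk d0:H4→d1:-→d2:-→d3:-→d4:-→d5:-→d6:-→d7:-→d8:-→d9:-→d10:-→d11:-→d12:-→d13:-→d14:-→d15:-→d16:-→d17:-→d18:-→d19:-→d20:-→d21:-→d22:-→d23:-→d24:H5 -> H5
  lookup 83.233.19.208: bits ε walk d0:H4 -> H4
  lookup 178.83.115.31: bits 101100100101001101110011 walk d0:H4→d1:-→d2:-→d3:-→d4:-→d5:-→d6:-→d7:-→d8:-→d9:-→d10:-→d11:-→d12:-→d13:-→d14:-→d15:-→d16:-→d17:-→d18:-→d19:-→d20:-→d21:-→d22:-→d23:-→d24:H5 -> H5
  add 176.0.0.0/5 -> H5 at depth 5
  lookup 236.64.0.24: bits 11101100010 walk d0:H4→d1:-→d2:-→d3:-→d4:-→d5:-→d6:-→d7:-→d8:-→d9:-→d10:-→d11:H5 -> H5
  lookup 236.64.16.32: bits 11101100010 walk d0:H4→d1:-→d2:-→d3:-→d4:-→d5:-→d6:-→d7:-→d8:-→d9:-→d10:-→d11:H5 -> H5
  lookup 169.81.157.32: bits 101 walk d0:H4→d1:-→d2:-→d3:- -> H4
  add 236.82.144.112/28 -> H5 at depth 28
  lookup 176.2.46.109: bits 101100 walk d0:H4→d1:-→d2:-→d3:-→d4:-→d5:H5→d6:- -> H5
  del 176.0.0.0/5 (clear depth 5)
  lookup 236.82.144.114: bits 1110110001010010100100000111 walk d0:H4→d1:-→d2:-→d3:-→d4:-→d5:-→d6:-→d7:-→d8:-→d9:-→d10:-→d11:H5→d12:-→d13:-→d14:-→d15:-→d16:-→d17:-→d18:-→d19:-→d20:-→d21:-→d22:-→d23:-→d24:-→d25:-→d26:-→d27:-→d28:H5 -> H5
  lookup 178.83.115.121: bits 101100100101001101110011 walk d0:H4→d1:-→d2:-→d3:-→d4:-→d5:-→d6:-→d7:-→d8:-→d9:-→d10:-→d11:-→d12:-→d13:-→d14:-→d15:-→d16:-→d17:-→d18:-→d19:-→d20:-→d21:-→d22:-→d23:-→d24:H5 -> H5
  lookup 236.64.0.1: bits 11101100010 walk d0:H4→d1:-→d2:-→d3:-→d4:-→d5:-→d6:-→d7:-→d8:-→d9:-→d10:-→d11:H5 -> H5
  add 236.82.144.125/32 -> H0 at depth 32
  lookup 178.83.115.4: bits 101100100101001101110011 walk d0:H4→d1:-→d2:-→d3:-→d4:-→d5:-→d6:-→d7:-→d8:-→d9:-→d10:-→d11:-→d12:-→d13:-→d14:-→d15:-→d16:-→d17:-→d18:-→d19:-→d20:-→d21:-→d22:-→d23:-→d24:H5 -> H5
  lookup 236.82.144.113: bits 1110110001010010100100000111 walk d0:H4→d1:-→d2:-→d3:-→d4:-→d5:-→d6:-→d7:-→d8:-→d9:-→d10:-→d11:H5→d12:-→d13:-→d14:-→d15:-→d16:-→d17:-→d18:-→d19:-→d20:-→d21:-→d22:-→d23:-→d24:-→d25:-→d26:-→d27:-→d28:H5 -> H5
  lookup 236.82.146.113: bits 1110110001010010100100 walk d0:H4→d1:-→d2:-→d3:-→d4:-→d5:-→d6:-→d7:-→d8:-→d9:-→d10:-→d11:H5→d12:-→d13:-→d14:-→d15:-→d16:-→d17:-→d18:-→d19:-→d20:-→d21:-→d22:- -> H5
  lookup 178.83.115.19: bits 101100100101001101110011 walk d0:H4→d1:-→d2:-→d3:-→d4:-→d5:-→d6:-→d7:-→d8:-→d9:-→d10:-→d11:-→d12:-→d13:-→d14:-→d15:-→d16:-→d17:-→d18:-→d19:-→d20:-→d21:-→d22:-→d23:-→d24:H5 -> H5
  del 236.64.0.0/11 (clear depth 11)
  del 236.82.144.112/28 (clear depth 28)
  add 236.82.144.112/28 -> H2 at depth 28
  lookup 236.82.144.125: bits 11101100010100101001000001111101 walk d0:H4→d1:-→d2:-→d3:-→d4:-→d5:-→d6:-→d7:-→d8:-→d9:-→d10:-→d11:-→d12:-→d13:-→d14:-→d15:-→d16:-→d17:-→d18:-→d19:-→d20:-→d21:-→d22:-→d23:-→d24:-→d25:-→d26:-→d27:-→d28:H2→d29:-→d30:-→d31:-→d32:H0 -> H0
  lookup 178.83.115.1: bits 101100100101001101110011 walk d0:H4→d1:-→d2:-→d3:-→d4:-→d5:-→d6:-→d7:-→d8:-→d9:-→d10:-→d11:-→d12:-→d13:-→d14:-→d15:-→d16:-→d17:-→d18:-→d19:-→d20:-→d21:-→d22:-→d23:-→d24:H5 -> H5
  lookup 178.83.119.1: bits 101100100101001101110 walk d0:H4→d1:-→d2:-→d3:-→d4:-→d5:-→d6:-→d7:-→d8:-→d9:-→d10:-→d11:-→d12:-→d13:-→d14:-→d15:-→d16:-→d17:-→d18:-→d19:-→d20:-→d21:- -> H4
  lookup 236.82.144.125: bits 11101100010100101001000001111101 walk d0:H4→d1:-→d2:-→d3:-→d4:-→d5:-→d6:-→d7:-→d8:-→d9:-→d10:-→d11:-→d12:-→d13:-→d14:-→d15:-→d16:-→d17:-→d18:-→d19:-→d20:-→d21:-→d22:-→d23:-→d24:-→d25:-→d26:-→d27:-→d28:H2→d29:-→d30:-→d31:-→d32:H0 -> H0
  lookup 178.83.115.14: bits 101100100101001101110011 walk d0:H4→d1:-→d2:-→d3:-→d4:-→d5:-→d6:-→d7:-→d8:-→d9:-→d10:-→d11:-→d12:-→d13:-→d14:-→d15:-→d16:-→d17:-→d18:-→d19:-→d20:-→d21:-→d22:-→d23:-→d24:H5 -> H5
  lookup 178.83.115.34: bits 101100100101001101110011 walk d0:H4→d1:-→d2:-→d3:-→d4:-→d5:-→d6:-→d7:-→d8:-→d9:-→d10:-→d11:-→d12:-→d13:-→d14:-→d15:-→d16:-→d17:-→d18:-→d19:-→d20:-→d21:-→d22:-→d23:-→d24:H5 -> H5
  add 178.83.115.93/32 -> H0 at depth 32
  lookup 178.83.115.93: bits 10110010010100110111001101011101 walk d0:H4→d1:-→d2:-→d3:-→d4:-→d5:-→d6:-→d7:-→d8:-→d9:-→d10:-→d11:-→d12:-→d13:-→d14:-→d15:-→d16:-→d17:-→d18:-→d19:-→d20:-→d21:-→d22:-→d23:-→d24:H5→d25:-→d26:-→d27:-→d28:-→d29:-→d30:-→d31:-→d32:H0 -> H0
  add 178.83.115.88/29 -> H3 at depth 29
  lookup 178.83.115.94: bits 101100100101001101110011010111 walk d0:H4→d1:-→d2:-→d3:-→d4:-→d5:-→d6:-→d7:-→d8:-→d9:-→d10:-→d11:-→d12:-→d13:-→d14:-→d15:-→d16:-→d17:-→d18:-→d19:-→d20:-→d21:-→d22:-→d23:-→d24:H5→d25:-→d26:-→d27:-→d28:-→d29:H3→d30:- -> H3
  del 178.83.115.88/29 (clear depth 29)
  del 236.82.144.112/28 (clear depth 28)
  lookup 178.83.115.6: bits 1011001001010011011100110 walk d0:H4→d1:-→d2:-→d3:-→d4:-→d5:-→d6:-→d7:-→d8:-→d9:-→d10:-→d11:-→d12:-→d13:-→d14:-→d15:-→d16:-→d17:-→d18:-→d19:-→d20:-→d21:-→d22:-→d23:-→d24:H5→d25:- -> H5

== LOOKUPS ==
["H5","H4","H5","H5","H5","H4","H5","H5","H5","H5","H5","H5","H5","H5","H0","H5","H4","H0","H5","H5","H0","H3","H5"]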